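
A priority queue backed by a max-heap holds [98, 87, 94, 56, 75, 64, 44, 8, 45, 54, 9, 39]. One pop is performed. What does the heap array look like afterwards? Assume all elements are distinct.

remove root 98; move last element 39 to root → [39, 87, 94, 56, 75, 64, 44, 8, 45, 54, 9]
39 vs larger child 94 at index 2, swap → [94, 87, 39, 56, 75, 64, 44, 8, 45, 54, 9]
39 vs larger child 64 at index 5, swap → [94, 87, 64, 56, 75, 39, 44, 8, 45, 54, 9]

[94, 87, 64, 56, 75, 39, 44, 8, 45, 54, 9]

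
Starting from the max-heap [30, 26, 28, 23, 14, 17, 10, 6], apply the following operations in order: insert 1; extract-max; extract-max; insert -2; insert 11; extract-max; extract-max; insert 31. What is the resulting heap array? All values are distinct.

[31, 17, 10, 14, 6, 1, -2, 11]

insert 1:
  append 1 at index 8 → [30, 26, 28, 23, 14, 17, 10, 6, 1] (no swap needed)
extract-max → returns 30:
  remove root 30; move last element 1 to root → [1, 26, 28, 23, 14, 17, 10, 6]
  1 vs larger child 28 at index 2, swap → [28, 26, 1, 23, 14, 17, 10, 6]
  1 vs larger child 17 at index 5, swap → [28, 26, 17, 23, 14, 1, 10, 6]
extract-max → returns 28:
  remove root 28; move last element 6 to root → [6, 26, 17, 23, 14, 1, 10]
  6 vs larger child 26 at index 1, swap → [26, 6, 17, 23, 14, 1, 10]
  6 vs larger child 23 at index 3, swap → [26, 23, 17, 6, 14, 1, 10]
insert -2:
  append -2 at index 7 → [26, 23, 17, 6, 14, 1, 10, -2] (no swap needed)
insert 11:
  append 11 at index 8 → [26, 23, 17, 6, 14, 1, 10, -2, 11]
  11 > parent 6 at index 3, swap → [26, 23, 17, 11, 14, 1, 10, -2, 6]
extract-max → returns 26:
  remove root 26; move last element 6 to root → [6, 23, 17, 11, 14, 1, 10, -2]
  6 vs larger child 23 at index 1, swap → [23, 6, 17, 11, 14, 1, 10, -2]
  6 vs larger child 14 at index 4, swap → [23, 14, 17, 11, 6, 1, 10, -2]
extract-max → returns 23:
  remove root 23; move last element -2 to root → [-2, 14, 17, 11, 6, 1, 10]
  -2 vs larger child 17 at index 2, swap → [17, 14, -2, 11, 6, 1, 10]
  -2 vs larger child 10 at index 6, swap → [17, 14, 10, 11, 6, 1, -2]
insert 31:
  append 31 at index 7 → [17, 14, 10, 11, 6, 1, -2, 31]
  31 > parent 11 at index 3, swap → [17, 14, 10, 31, 6, 1, -2, 11]
  31 > parent 14 at index 1, swap → [17, 31, 10, 14, 6, 1, -2, 11]
  31 > parent 17 at index 0, swap → [31, 17, 10, 14, 6, 1, -2, 11]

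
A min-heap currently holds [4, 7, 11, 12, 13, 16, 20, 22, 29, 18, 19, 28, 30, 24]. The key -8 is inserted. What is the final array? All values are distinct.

append -8 at index 14 → [4, 7, 11, 12, 13, 16, 20, 22, 29, 18, 19, 28, 30, 24, -8]
-8 < parent 20 at index 6, swap → [4, 7, 11, 12, 13, 16, -8, 22, 29, 18, 19, 28, 30, 24, 20]
-8 < parent 11 at index 2, swap → [4, 7, -8, 12, 13, 16, 11, 22, 29, 18, 19, 28, 30, 24, 20]
-8 < parent 4 at index 0, swap → [-8, 7, 4, 12, 13, 16, 11, 22, 29, 18, 19, 28, 30, 24, 20]

[-8, 7, 4, 12, 13, 16, 11, 22, 29, 18, 19, 28, 30, 24, 20]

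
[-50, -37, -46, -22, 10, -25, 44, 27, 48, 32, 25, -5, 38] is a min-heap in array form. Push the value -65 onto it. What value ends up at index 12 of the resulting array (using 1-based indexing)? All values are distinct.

append -65 at index 14 → [-50, -37, -46, -22, 10, -25, 44, 27, 48, 32, 25, -5, 38, -65]
-65 < parent 44 at index 7, swap → [-50, -37, -46, -22, 10, -25, -65, 27, 48, 32, 25, -5, 38, 44]
-65 < parent -46 at index 3, swap → [-50, -37, -65, -22, 10, -25, -46, 27, 48, 32, 25, -5, 38, 44]
-65 < parent -50 at index 1, swap → [-65, -37, -50, -22, 10, -25, -46, 27, 48, 32, 25, -5, 38, 44]
resulting array: [-65, -37, -50, -22, 10, -25, -46, 27, 48, 32, 25, -5, 38, 44]

-5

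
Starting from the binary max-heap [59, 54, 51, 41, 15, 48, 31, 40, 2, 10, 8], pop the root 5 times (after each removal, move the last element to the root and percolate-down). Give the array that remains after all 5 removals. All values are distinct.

extract-max #1 returns 59:
  remove root 59; move last element 8 to root → [8, 54, 51, 41, 15, 48, 31, 40, 2, 10]
  8 vs larger child 54 at index 1, swap → [54, 8, 51, 41, 15, 48, 31, 40, 2, 10]
  8 vs larger child 41 at index 3, swap → [54, 41, 51, 8, 15, 48, 31, 40, 2, 10]
  8 vs larger child 40 at index 7, swap → [54, 41, 51, 40, 15, 48, 31, 8, 2, 10]
extract-max #2 returns 54:
  remove root 54; move last element 10 to root → [10, 41, 51, 40, 15, 48, 31, 8, 2]
  10 vs larger child 51 at index 2, swap → [51, 41, 10, 40, 15, 48, 31, 8, 2]
  10 vs larger child 48 at index 5, swap → [51, 41, 48, 40, 15, 10, 31, 8, 2]
extract-max #3 returns 51:
  remove root 51; move last element 2 to root → [2, 41, 48, 40, 15, 10, 31, 8]
  2 vs larger child 48 at index 2, swap → [48, 41, 2, 40, 15, 10, 31, 8]
  2 vs larger child 31 at index 6, swap → [48, 41, 31, 40, 15, 10, 2, 8]
extract-max #4 returns 48:
  remove root 48; move last element 8 to root → [8, 41, 31, 40, 15, 10, 2]
  8 vs larger child 41 at index 1, swap → [41, 8, 31, 40, 15, 10, 2]
  8 vs larger child 40 at index 3, swap → [41, 40, 31, 8, 15, 10, 2]
extract-max #5 returns 41:
  remove root 41; move last element 2 to root → [2, 40, 31, 8, 15, 10]
  2 vs larger child 40 at index 1, swap → [40, 2, 31, 8, 15, 10]
  2 vs larger child 15 at index 4, swap → [40, 15, 31, 8, 2, 10]

[40, 15, 31, 8, 2, 10]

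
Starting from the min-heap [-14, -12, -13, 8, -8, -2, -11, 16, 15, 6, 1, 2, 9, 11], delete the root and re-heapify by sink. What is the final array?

remove root -14; move last element 11 to root → [11, -12, -13, 8, -8, -2, -11, 16, 15, 6, 1, 2, 9]
11 vs smaller child -13 at index 2, swap → [-13, -12, 11, 8, -8, -2, -11, 16, 15, 6, 1, 2, 9]
11 vs smaller child -11 at index 6, swap → [-13, -12, -11, 8, -8, -2, 11, 16, 15, 6, 1, 2, 9]

[-13, -12, -11, 8, -8, -2, 11, 16, 15, 6, 1, 2, 9]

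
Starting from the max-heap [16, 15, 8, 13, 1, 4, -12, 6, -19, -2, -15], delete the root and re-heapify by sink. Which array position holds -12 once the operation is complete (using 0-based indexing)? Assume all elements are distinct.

6

remove root 16; move last element -15 to root → [-15, 15, 8, 13, 1, 4, -12, 6, -19, -2]
-15 vs larger child 15 at index 1, swap → [15, -15, 8, 13, 1, 4, -12, 6, -19, -2]
-15 vs larger child 13 at index 3, swap → [15, 13, 8, -15, 1, 4, -12, 6, -19, -2]
-15 vs larger child 6 at index 7, swap → [15, 13, 8, 6, 1, 4, -12, -15, -19, -2]
resulting array: [15, 13, 8, 6, 1, 4, -12, -15, -19, -2]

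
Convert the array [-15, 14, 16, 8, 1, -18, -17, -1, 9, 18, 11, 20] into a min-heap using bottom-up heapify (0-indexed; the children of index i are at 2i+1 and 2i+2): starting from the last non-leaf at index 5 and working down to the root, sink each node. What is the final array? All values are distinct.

[-18, -1, -17, 8, 1, 16, -15, 14, 9, 18, 11, 20]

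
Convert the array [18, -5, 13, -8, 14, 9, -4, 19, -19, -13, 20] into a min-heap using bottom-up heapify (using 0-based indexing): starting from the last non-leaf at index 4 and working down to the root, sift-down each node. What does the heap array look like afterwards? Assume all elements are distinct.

[-19, -13, -4, -8, 14, 9, 13, 19, -5, 18, 20]

sift down from index 4:
  14 vs smaller child -13 at index 9, swap → [18, -5, 13, -8, -13, 9, -4, 19, -19, 14, 20]
sift down from index 3:
  -8 vs smaller child -19 at index 8, swap → [18, -5, 13, -19, -13, 9, -4, 19, -8, 14, 20]
sift down from index 2:
  13 vs smaller child -4 at index 6, swap → [18, -5, -4, -19, -13, 9, 13, 19, -8, 14, 20]
sift down from index 1:
  -5 vs smaller child -19 at index 3, swap → [18, -19, -4, -5, -13, 9, 13, 19, -8, 14, 20]
  -5 vs smaller child -8 at index 8, swap → [18, -19, -4, -8, -13, 9, 13, 19, -5, 14, 20]
sift down from index 0:
  18 vs smaller child -19 at index 1, swap → [-19, 18, -4, -8, -13, 9, 13, 19, -5, 14, 20]
  18 vs smaller child -13 at index 4, swap → [-19, -13, -4, -8, 18, 9, 13, 19, -5, 14, 20]
  18 vs smaller child 14 at index 9, swap → [-19, -13, -4, -8, 14, 9, 13, 19, -5, 18, 20]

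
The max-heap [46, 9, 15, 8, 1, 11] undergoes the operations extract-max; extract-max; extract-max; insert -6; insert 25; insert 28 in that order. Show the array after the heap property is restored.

extract-max → returns 46:
  remove root 46; move last element 11 to root → [11, 9, 15, 8, 1]
  11 vs larger child 15 at index 2, swap → [15, 9, 11, 8, 1]
extract-max → returns 15:
  remove root 15; move last element 1 to root → [1, 9, 11, 8]
  1 vs larger child 11 at index 2, swap → [11, 9, 1, 8]
extract-max → returns 11:
  remove root 11; move last element 8 to root → [8, 9, 1]
  8 vs larger child 9 at index 1, swap → [9, 8, 1]
insert -6:
  append -6 at index 3 → [9, 8, 1, -6] (no swap needed)
insert 25:
  append 25 at index 4 → [9, 8, 1, -6, 25]
  25 > parent 8 at index 1, swap → [9, 25, 1, -6, 8]
  25 > parent 9 at index 0, swap → [25, 9, 1, -6, 8]
insert 28:
  append 28 at index 5 → [25, 9, 1, -6, 8, 28]
  28 > parent 1 at index 2, swap → [25, 9, 28, -6, 8, 1]
  28 > parent 25 at index 0, swap → [28, 9, 25, -6, 8, 1]

[28, 9, 25, -6, 8, 1]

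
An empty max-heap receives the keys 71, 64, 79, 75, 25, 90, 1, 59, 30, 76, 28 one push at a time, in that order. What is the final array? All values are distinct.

[90, 76, 79, 64, 75, 71, 1, 59, 30, 25, 28]

Insert 71:
  append 71 at index 0 → [71] (no swap needed)
Insert 64:
  append 64 at index 1 → [71, 64] (no swap needed)
Insert 79:
  append 79 at index 2 → [71, 64, 79]
  79 > parent 71 at index 0, swap → [79, 64, 71]
Insert 75:
  append 75 at index 3 → [79, 64, 71, 75]
  75 > parent 64 at index 1, swap → [79, 75, 71, 64]
Insert 25:
  append 25 at index 4 → [79, 75, 71, 64, 25] (no swap needed)
Insert 90:
  append 90 at index 5 → [79, 75, 71, 64, 25, 90]
  90 > parent 71 at index 2, swap → [79, 75, 90, 64, 25, 71]
  90 > parent 79 at index 0, swap → [90, 75, 79, 64, 25, 71]
Insert 1:
  append 1 at index 6 → [90, 75, 79, 64, 25, 71, 1] (no swap needed)
Insert 59:
  append 59 at index 7 → [90, 75, 79, 64, 25, 71, 1, 59] (no swap needed)
Insert 30:
  append 30 at index 8 → [90, 75, 79, 64, 25, 71, 1, 59, 30] (no swap needed)
Insert 76:
  append 76 at index 9 → [90, 75, 79, 64, 25, 71, 1, 59, 30, 76]
  76 > parent 25 at index 4, swap → [90, 75, 79, 64, 76, 71, 1, 59, 30, 25]
  76 > parent 75 at index 1, swap → [90, 76, 79, 64, 75, 71, 1, 59, 30, 25]
Insert 28:
  append 28 at index 10 → [90, 76, 79, 64, 75, 71, 1, 59, 30, 25, 28] (no swap needed)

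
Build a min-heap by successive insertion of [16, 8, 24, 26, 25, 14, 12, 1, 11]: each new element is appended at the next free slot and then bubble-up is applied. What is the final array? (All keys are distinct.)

Insert 16:
  append 16 at index 0 → [16] (no swap needed)
Insert 8:
  append 8 at index 1 → [16, 8]
  8 < parent 16 at index 0, swap → [8, 16]
Insert 24:
  append 24 at index 2 → [8, 16, 24] (no swap needed)
Insert 26:
  append 26 at index 3 → [8, 16, 24, 26] (no swap needed)
Insert 25:
  append 25 at index 4 → [8, 16, 24, 26, 25] (no swap needed)
Insert 14:
  append 14 at index 5 → [8, 16, 24, 26, 25, 14]
  14 < parent 24 at index 2, swap → [8, 16, 14, 26, 25, 24]
Insert 12:
  append 12 at index 6 → [8, 16, 14, 26, 25, 24, 12]
  12 < parent 14 at index 2, swap → [8, 16, 12, 26, 25, 24, 14]
Insert 1:
  append 1 at index 7 → [8, 16, 12, 26, 25, 24, 14, 1]
  1 < parent 26 at index 3, swap → [8, 16, 12, 1, 25, 24, 14, 26]
  1 < parent 16 at index 1, swap → [8, 1, 12, 16, 25, 24, 14, 26]
  1 < parent 8 at index 0, swap → [1, 8, 12, 16, 25, 24, 14, 26]
Insert 11:
  append 11 at index 8 → [1, 8, 12, 16, 25, 24, 14, 26, 11]
  11 < parent 16 at index 3, swap → [1, 8, 12, 11, 25, 24, 14, 26, 16]

[1, 8, 12, 11, 25, 24, 14, 26, 16]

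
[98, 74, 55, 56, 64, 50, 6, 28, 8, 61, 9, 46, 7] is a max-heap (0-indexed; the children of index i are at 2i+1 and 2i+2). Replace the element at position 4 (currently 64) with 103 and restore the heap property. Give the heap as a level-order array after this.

set index 4 from 64 to 103 → [98, 74, 55, 56, 103, 50, 6, 28, 8, 61, 9, 46, 7]
103 > parent 74 at index 1, swap → [98, 103, 55, 56, 74, 50, 6, 28, 8, 61, 9, 46, 7]
103 > parent 98 at index 0, swap → [103, 98, 55, 56, 74, 50, 6, 28, 8, 61, 9, 46, 7]

[103, 98, 55, 56, 74, 50, 6, 28, 8, 61, 9, 46, 7]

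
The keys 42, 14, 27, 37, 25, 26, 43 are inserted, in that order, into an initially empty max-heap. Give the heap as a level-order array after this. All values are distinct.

[43, 37, 42, 14, 25, 26, 27]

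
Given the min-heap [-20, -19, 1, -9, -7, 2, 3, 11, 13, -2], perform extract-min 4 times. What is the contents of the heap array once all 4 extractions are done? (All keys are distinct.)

[-2, 3, 1, 11, 13, 2]

extract-min #1 returns -20:
  remove root -20; move last element -2 to root → [-2, -19, 1, -9, -7, 2, 3, 11, 13]
  -2 vs smaller child -19 at index 1, swap → [-19, -2, 1, -9, -7, 2, 3, 11, 13]
  -2 vs smaller child -9 at index 3, swap → [-19, -9, 1, -2, -7, 2, 3, 11, 13]
extract-min #2 returns -19:
  remove root -19; move last element 13 to root → [13, -9, 1, -2, -7, 2, 3, 11]
  13 vs smaller child -9 at index 1, swap → [-9, 13, 1, -2, -7, 2, 3, 11]
  13 vs smaller child -7 at index 4, swap → [-9, -7, 1, -2, 13, 2, 3, 11]
extract-min #3 returns -9:
  remove root -9; move last element 11 to root → [11, -7, 1, -2, 13, 2, 3]
  11 vs smaller child -7 at index 1, swap → [-7, 11, 1, -2, 13, 2, 3]
  11 vs smaller child -2 at index 3, swap → [-7, -2, 1, 11, 13, 2, 3]
extract-min #4 returns -7:
  remove root -7; move last element 3 to root → [3, -2, 1, 11, 13, 2]
  3 vs smaller child -2 at index 1, swap → [-2, 3, 1, 11, 13, 2]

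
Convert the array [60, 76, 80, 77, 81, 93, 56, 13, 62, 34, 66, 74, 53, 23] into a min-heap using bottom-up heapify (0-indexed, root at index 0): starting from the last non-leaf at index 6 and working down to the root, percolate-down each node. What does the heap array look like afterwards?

[13, 34, 23, 62, 60, 53, 56, 77, 76, 81, 66, 74, 93, 80]

sift down from index 6:
  56 vs only child 23 at index 13, swap → [60, 76, 80, 77, 81, 93, 23, 13, 62, 34, 66, 74, 53, 56]
sift down from index 5:
  93 vs smaller child 53 at index 12, swap → [60, 76, 80, 77, 81, 53, 23, 13, 62, 34, 66, 74, 93, 56]
sift down from index 4:
  81 vs smaller child 34 at index 9, swap → [60, 76, 80, 77, 34, 53, 23, 13, 62, 81, 66, 74, 93, 56]
sift down from index 3:
  77 vs smaller child 13 at index 7, swap → [60, 76, 80, 13, 34, 53, 23, 77, 62, 81, 66, 74, 93, 56]
sift down from index 2:
  80 vs smaller child 23 at index 6, swap → [60, 76, 23, 13, 34, 53, 80, 77, 62, 81, 66, 74, 93, 56]
  80 vs only child 56 at index 13, swap → [60, 76, 23, 13, 34, 53, 56, 77, 62, 81, 66, 74, 93, 80]
sift down from index 1:
  76 vs smaller child 13 at index 3, swap → [60, 13, 23, 76, 34, 53, 56, 77, 62, 81, 66, 74, 93, 80]
  76 vs smaller child 62 at index 8, swap → [60, 13, 23, 62, 34, 53, 56, 77, 76, 81, 66, 74, 93, 80]
sift down from index 0:
  60 vs smaller child 13 at index 1, swap → [13, 60, 23, 62, 34, 53, 56, 77, 76, 81, 66, 74, 93, 80]
  60 vs smaller child 34 at index 4, swap → [13, 34, 23, 62, 60, 53, 56, 77, 76, 81, 66, 74, 93, 80]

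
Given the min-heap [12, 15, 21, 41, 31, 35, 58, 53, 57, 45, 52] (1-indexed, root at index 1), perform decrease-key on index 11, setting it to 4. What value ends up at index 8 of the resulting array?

53

set index 11 from 52 to 4 → [12, 15, 21, 41, 31, 35, 58, 53, 57, 45, 4]
4 < parent 31 at index 5, swap → [12, 15, 21, 41, 4, 35, 58, 53, 57, 45, 31]
4 < parent 15 at index 2, swap → [12, 4, 21, 41, 15, 35, 58, 53, 57, 45, 31]
4 < parent 12 at index 1, swap → [4, 12, 21, 41, 15, 35, 58, 53, 57, 45, 31]
resulting array: [4, 12, 21, 41, 15, 35, 58, 53, 57, 45, 31]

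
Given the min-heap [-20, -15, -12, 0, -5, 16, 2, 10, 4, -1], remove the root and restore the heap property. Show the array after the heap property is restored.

[-15, -5, -12, 0, -1, 16, 2, 10, 4]

remove root -20; move last element -1 to root → [-1, -15, -12, 0, -5, 16, 2, 10, 4]
-1 vs smaller child -15 at index 1, swap → [-15, -1, -12, 0, -5, 16, 2, 10, 4]
-1 vs smaller child -5 at index 4, swap → [-15, -5, -12, 0, -1, 16, 2, 10, 4]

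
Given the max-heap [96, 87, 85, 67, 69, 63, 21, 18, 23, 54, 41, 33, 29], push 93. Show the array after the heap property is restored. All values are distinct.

[96, 87, 93, 67, 69, 63, 85, 18, 23, 54, 41, 33, 29, 21]

append 93 at index 13 → [96, 87, 85, 67, 69, 63, 21, 18, 23, 54, 41, 33, 29, 93]
93 > parent 21 at index 6, swap → [96, 87, 85, 67, 69, 63, 93, 18, 23, 54, 41, 33, 29, 21]
93 > parent 85 at index 2, swap → [96, 87, 93, 67, 69, 63, 85, 18, 23, 54, 41, 33, 29, 21]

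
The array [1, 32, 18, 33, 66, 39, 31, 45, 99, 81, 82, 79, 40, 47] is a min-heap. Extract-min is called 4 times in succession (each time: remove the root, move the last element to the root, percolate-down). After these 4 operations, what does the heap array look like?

extract-min #1 returns 1:
  remove root 1; move last element 47 to root → [47, 32, 18, 33, 66, 39, 31, 45, 99, 81, 82, 79, 40]
  47 vs smaller child 18 at index 2, swap → [18, 32, 47, 33, 66, 39, 31, 45, 99, 81, 82, 79, 40]
  47 vs smaller child 31 at index 6, swap → [18, 32, 31, 33, 66, 39, 47, 45, 99, 81, 82, 79, 40]
extract-min #2 returns 18:
  remove root 18; move last element 40 to root → [40, 32, 31, 33, 66, 39, 47, 45, 99, 81, 82, 79]
  40 vs smaller child 31 at index 2, swap → [31, 32, 40, 33, 66, 39, 47, 45, 99, 81, 82, 79]
  40 vs smaller child 39 at index 5, swap → [31, 32, 39, 33, 66, 40, 47, 45, 99, 81, 82, 79]
extract-min #3 returns 31:
  remove root 31; move last element 79 to root → [79, 32, 39, 33, 66, 40, 47, 45, 99, 81, 82]
  79 vs smaller child 32 at index 1, swap → [32, 79, 39, 33, 66, 40, 47, 45, 99, 81, 82]
  79 vs smaller child 33 at index 3, swap → [32, 33, 39, 79, 66, 40, 47, 45, 99, 81, 82]
  79 vs smaller child 45 at index 7, swap → [32, 33, 39, 45, 66, 40, 47, 79, 99, 81, 82]
extract-min #4 returns 32:
  remove root 32; move last element 82 to root → [82, 33, 39, 45, 66, 40, 47, 79, 99, 81]
  82 vs smaller child 33 at index 1, swap → [33, 82, 39, 45, 66, 40, 47, 79, 99, 81]
  82 vs smaller child 45 at index 3, swap → [33, 45, 39, 82, 66, 40, 47, 79, 99, 81]
  82 vs smaller child 79 at index 7, swap → [33, 45, 39, 79, 66, 40, 47, 82, 99, 81]

[33, 45, 39, 79, 66, 40, 47, 82, 99, 81]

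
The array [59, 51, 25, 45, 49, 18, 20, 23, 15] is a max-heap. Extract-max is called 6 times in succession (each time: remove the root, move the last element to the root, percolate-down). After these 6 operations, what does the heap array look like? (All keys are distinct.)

[20, 15, 18]

extract-max #1 returns 59:
  remove root 59; move last element 15 to root → [15, 51, 25, 45, 49, 18, 20, 23]
  15 vs larger child 51 at index 1, swap → [51, 15, 25, 45, 49, 18, 20, 23]
  15 vs larger child 49 at index 4, swap → [51, 49, 25, 45, 15, 18, 20, 23]
extract-max #2 returns 51:
  remove root 51; move last element 23 to root → [23, 49, 25, 45, 15, 18, 20]
  23 vs larger child 49 at index 1, swap → [49, 23, 25, 45, 15, 18, 20]
  23 vs larger child 45 at index 3, swap → [49, 45, 25, 23, 15, 18, 20]
extract-max #3 returns 49:
  remove root 49; move last element 20 to root → [20, 45, 25, 23, 15, 18]
  20 vs larger child 45 at index 1, swap → [45, 20, 25, 23, 15, 18]
  20 vs larger child 23 at index 3, swap → [45, 23, 25, 20, 15, 18]
extract-max #4 returns 45:
  remove root 45; move last element 18 to root → [18, 23, 25, 20, 15]
  18 vs larger child 25 at index 2, swap → [25, 23, 18, 20, 15]
extract-max #5 returns 25:
  remove root 25; move last element 15 to root → [15, 23, 18, 20]
  15 vs larger child 23 at index 1, swap → [23, 15, 18, 20]
  15 vs only child 20 at index 3, swap → [23, 20, 18, 15]
extract-max #6 returns 23:
  remove root 23; move last element 15 to root → [15, 20, 18]
  15 vs larger child 20 at index 1, swap → [20, 15, 18]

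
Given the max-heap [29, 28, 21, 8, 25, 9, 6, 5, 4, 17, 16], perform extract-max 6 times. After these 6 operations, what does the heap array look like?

[9, 8, 4, 6, 5]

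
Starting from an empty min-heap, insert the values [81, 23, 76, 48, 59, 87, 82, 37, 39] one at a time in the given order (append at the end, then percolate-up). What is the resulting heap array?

[23, 37, 76, 39, 59, 87, 82, 81, 48]

Insert 81:
  append 81 at index 0 → [81] (no swap needed)
Insert 23:
  append 23 at index 1 → [81, 23]
  23 < parent 81 at index 0, swap → [23, 81]
Insert 76:
  append 76 at index 2 → [23, 81, 76] (no swap needed)
Insert 48:
  append 48 at index 3 → [23, 81, 76, 48]
  48 < parent 81 at index 1, swap → [23, 48, 76, 81]
Insert 59:
  append 59 at index 4 → [23, 48, 76, 81, 59] (no swap needed)
Insert 87:
  append 87 at index 5 → [23, 48, 76, 81, 59, 87] (no swap needed)
Insert 82:
  append 82 at index 6 → [23, 48, 76, 81, 59, 87, 82] (no swap needed)
Insert 37:
  append 37 at index 7 → [23, 48, 76, 81, 59, 87, 82, 37]
  37 < parent 81 at index 3, swap → [23, 48, 76, 37, 59, 87, 82, 81]
  37 < parent 48 at index 1, swap → [23, 37, 76, 48, 59, 87, 82, 81]
Insert 39:
  append 39 at index 8 → [23, 37, 76, 48, 59, 87, 82, 81, 39]
  39 < parent 48 at index 3, swap → [23, 37, 76, 39, 59, 87, 82, 81, 48]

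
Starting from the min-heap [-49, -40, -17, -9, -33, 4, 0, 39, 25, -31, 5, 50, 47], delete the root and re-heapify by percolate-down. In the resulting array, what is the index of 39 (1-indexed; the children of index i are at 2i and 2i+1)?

remove root -49; move last element 47 to root → [47, -40, -17, -9, -33, 4, 0, 39, 25, -31, 5, 50]
47 vs smaller child -40 at index 2, swap → [-40, 47, -17, -9, -33, 4, 0, 39, 25, -31, 5, 50]
47 vs smaller child -33 at index 5, swap → [-40, -33, -17, -9, 47, 4, 0, 39, 25, -31, 5, 50]
47 vs smaller child -31 at index 10, swap → [-40, -33, -17, -9, -31, 4, 0, 39, 25, 47, 5, 50]
resulting array: [-40, -33, -17, -9, -31, 4, 0, 39, 25, 47, 5, 50]

8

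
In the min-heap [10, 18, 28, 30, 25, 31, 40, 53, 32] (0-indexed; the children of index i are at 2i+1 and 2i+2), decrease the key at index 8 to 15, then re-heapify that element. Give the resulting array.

set index 8 from 32 to 15 → [10, 18, 28, 30, 25, 31, 40, 53, 15]
15 < parent 30 at index 3, swap → [10, 18, 28, 15, 25, 31, 40, 53, 30]
15 < parent 18 at index 1, swap → [10, 15, 28, 18, 25, 31, 40, 53, 30]

[10, 15, 28, 18, 25, 31, 40, 53, 30]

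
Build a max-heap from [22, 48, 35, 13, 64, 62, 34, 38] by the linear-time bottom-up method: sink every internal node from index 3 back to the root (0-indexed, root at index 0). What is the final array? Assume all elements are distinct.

sift down from index 3:
  13 vs only child 38 at index 7, swap → [22, 48, 35, 38, 64, 62, 34, 13]
sift down from index 2:
  35 vs larger child 62 at index 5, swap → [22, 48, 62, 38, 64, 35, 34, 13]
sift down from index 1:
  48 vs larger child 64 at index 4, swap → [22, 64, 62, 38, 48, 35, 34, 13]
sift down from index 0:
  22 vs larger child 64 at index 1, swap → [64, 22, 62, 38, 48, 35, 34, 13]
  22 vs larger child 48 at index 4, swap → [64, 48, 62, 38, 22, 35, 34, 13]

[64, 48, 62, 38, 22, 35, 34, 13]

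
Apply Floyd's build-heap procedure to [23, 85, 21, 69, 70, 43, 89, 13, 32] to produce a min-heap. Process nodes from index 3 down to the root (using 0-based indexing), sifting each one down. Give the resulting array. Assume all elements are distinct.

sift down from index 3:
  69 vs smaller child 13 at index 7, swap → [23, 85, 21, 13, 70, 43, 89, 69, 32]
sift down from index 2: already satisfies heap property
sift down from index 1:
  85 vs smaller child 13 at index 3, swap → [23, 13, 21, 85, 70, 43, 89, 69, 32]
  85 vs smaller child 32 at index 8, swap → [23, 13, 21, 32, 70, 43, 89, 69, 85]
sift down from index 0:
  23 vs smaller child 13 at index 1, swap → [13, 23, 21, 32, 70, 43, 89, 69, 85]

[13, 23, 21, 32, 70, 43, 89, 69, 85]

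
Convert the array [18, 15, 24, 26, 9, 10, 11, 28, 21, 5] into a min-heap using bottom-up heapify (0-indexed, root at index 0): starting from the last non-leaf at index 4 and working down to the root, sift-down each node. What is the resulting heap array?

sift down from index 4:
  9 vs only child 5 at index 9, swap → [18, 15, 24, 26, 5, 10, 11, 28, 21, 9]
sift down from index 3:
  26 vs smaller child 21 at index 8, swap → [18, 15, 24, 21, 5, 10, 11, 28, 26, 9]
sift down from index 2:
  24 vs smaller child 10 at index 5, swap → [18, 15, 10, 21, 5, 24, 11, 28, 26, 9]
sift down from index 1:
  15 vs smaller child 5 at index 4, swap → [18, 5, 10, 21, 15, 24, 11, 28, 26, 9]
  15 vs only child 9 at index 9, swap → [18, 5, 10, 21, 9, 24, 11, 28, 26, 15]
sift down from index 0:
  18 vs smaller child 5 at index 1, swap → [5, 18, 10, 21, 9, 24, 11, 28, 26, 15]
  18 vs smaller child 9 at index 4, swap → [5, 9, 10, 21, 18, 24, 11, 28, 26, 15]
  18 vs only child 15 at index 9, swap → [5, 9, 10, 21, 15, 24, 11, 28, 26, 18]

[5, 9, 10, 21, 15, 24, 11, 28, 26, 18]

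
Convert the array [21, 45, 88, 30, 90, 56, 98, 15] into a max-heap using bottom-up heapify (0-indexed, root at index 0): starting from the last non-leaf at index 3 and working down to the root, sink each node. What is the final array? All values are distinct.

sift down from index 3: already satisfies heap property
sift down from index 2:
  88 vs larger child 98 at index 6, swap → [21, 45, 98, 30, 90, 56, 88, 15]
sift down from index 1:
  45 vs larger child 90 at index 4, swap → [21, 90, 98, 30, 45, 56, 88, 15]
sift down from index 0:
  21 vs larger child 98 at index 2, swap → [98, 90, 21, 30, 45, 56, 88, 15]
  21 vs larger child 88 at index 6, swap → [98, 90, 88, 30, 45, 56, 21, 15]

[98, 90, 88, 30, 45, 56, 21, 15]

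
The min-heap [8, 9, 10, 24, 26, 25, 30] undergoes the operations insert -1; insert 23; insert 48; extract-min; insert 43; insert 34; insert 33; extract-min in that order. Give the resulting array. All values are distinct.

[9, 23, 10, 24, 26, 25, 30, 33, 48, 43, 34]

insert -1:
  append -1 at index 7 → [8, 9, 10, 24, 26, 25, 30, -1]
  -1 < parent 24 at index 3, swap → [8, 9, 10, -1, 26, 25, 30, 24]
  -1 < parent 9 at index 1, swap → [8, -1, 10, 9, 26, 25, 30, 24]
  -1 < parent 8 at index 0, swap → [-1, 8, 10, 9, 26, 25, 30, 24]
insert 23:
  append 23 at index 8 → [-1, 8, 10, 9, 26, 25, 30, 24, 23] (no swap needed)
insert 48:
  append 48 at index 9 → [-1, 8, 10, 9, 26, 25, 30, 24, 23, 48] (no swap needed)
extract-min → returns -1:
  remove root -1; move last element 48 to root → [48, 8, 10, 9, 26, 25, 30, 24, 23]
  48 vs smaller child 8 at index 1, swap → [8, 48, 10, 9, 26, 25, 30, 24, 23]
  48 vs smaller child 9 at index 3, swap → [8, 9, 10, 48, 26, 25, 30, 24, 23]
  48 vs smaller child 23 at index 8, swap → [8, 9, 10, 23, 26, 25, 30, 24, 48]
insert 43:
  append 43 at index 9 → [8, 9, 10, 23, 26, 25, 30, 24, 48, 43] (no swap needed)
insert 34:
  append 34 at index 10 → [8, 9, 10, 23, 26, 25, 30, 24, 48, 43, 34] (no swap needed)
insert 33:
  append 33 at index 11 → [8, 9, 10, 23, 26, 25, 30, 24, 48, 43, 34, 33] (no swap needed)
extract-min → returns 8:
  remove root 8; move last element 33 to root → [33, 9, 10, 23, 26, 25, 30, 24, 48, 43, 34]
  33 vs smaller child 9 at index 1, swap → [9, 33, 10, 23, 26, 25, 30, 24, 48, 43, 34]
  33 vs smaller child 23 at index 3, swap → [9, 23, 10, 33, 26, 25, 30, 24, 48, 43, 34]
  33 vs smaller child 24 at index 7, swap → [9, 23, 10, 24, 26, 25, 30, 33, 48, 43, 34]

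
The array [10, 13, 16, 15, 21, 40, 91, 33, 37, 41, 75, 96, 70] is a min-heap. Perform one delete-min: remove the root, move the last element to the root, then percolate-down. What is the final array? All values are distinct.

[13, 15, 16, 33, 21, 40, 91, 70, 37, 41, 75, 96]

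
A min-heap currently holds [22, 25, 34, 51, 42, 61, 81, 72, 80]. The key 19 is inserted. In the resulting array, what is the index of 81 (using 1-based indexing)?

7

append 19 at index 10 → [22, 25, 34, 51, 42, 61, 81, 72, 80, 19]
19 < parent 42 at index 5, swap → [22, 25, 34, 51, 19, 61, 81, 72, 80, 42]
19 < parent 25 at index 2, swap → [22, 19, 34, 51, 25, 61, 81, 72, 80, 42]
19 < parent 22 at index 1, swap → [19, 22, 34, 51, 25, 61, 81, 72, 80, 42]
resulting array: [19, 22, 34, 51, 25, 61, 81, 72, 80, 42]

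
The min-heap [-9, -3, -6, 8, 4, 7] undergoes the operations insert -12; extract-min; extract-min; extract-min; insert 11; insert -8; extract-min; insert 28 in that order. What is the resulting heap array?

insert -12:
  append -12 at index 6 → [-9, -3, -6, 8, 4, 7, -12]
  -12 < parent -6 at index 2, swap → [-9, -3, -12, 8, 4, 7, -6]
  -12 < parent -9 at index 0, swap → [-12, -3, -9, 8, 4, 7, -6]
extract-min → returns -12:
  remove root -12; move last element -6 to root → [-6, -3, -9, 8, 4, 7]
  -6 vs smaller child -9 at index 2, swap → [-9, -3, -6, 8, 4, 7]
extract-min → returns -9:
  remove root -9; move last element 7 to root → [7, -3, -6, 8, 4]
  7 vs smaller child -6 at index 2, swap → [-6, -3, 7, 8, 4]
extract-min → returns -6:
  remove root -6; move last element 4 to root → [4, -3, 7, 8]
  4 vs smaller child -3 at index 1, swap → [-3, 4, 7, 8]
insert 11:
  append 11 at index 4 → [-3, 4, 7, 8, 11] (no swap needed)
insert -8:
  append -8 at index 5 → [-3, 4, 7, 8, 11, -8]
  -8 < parent 7 at index 2, swap → [-3, 4, -8, 8, 11, 7]
  -8 < parent -3 at index 0, swap → [-8, 4, -3, 8, 11, 7]
extract-min → returns -8:
  remove root -8; move last element 7 to root → [7, 4, -3, 8, 11]
  7 vs smaller child -3 at index 2, swap → [-3, 4, 7, 8, 11]
insert 28:
  append 28 at index 5 → [-3, 4, 7, 8, 11, 28] (no swap needed)

[-3, 4, 7, 8, 11, 28]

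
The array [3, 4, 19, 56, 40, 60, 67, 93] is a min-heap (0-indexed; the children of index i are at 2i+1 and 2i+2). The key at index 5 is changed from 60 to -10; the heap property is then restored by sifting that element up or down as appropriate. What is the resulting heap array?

set index 5 from 60 to -10 → [3, 4, 19, 56, 40, -10, 67, 93]
-10 < parent 19 at index 2, swap → [3, 4, -10, 56, 40, 19, 67, 93]
-10 < parent 3 at index 0, swap → [-10, 4, 3, 56, 40, 19, 67, 93]

[-10, 4, 3, 56, 40, 19, 67, 93]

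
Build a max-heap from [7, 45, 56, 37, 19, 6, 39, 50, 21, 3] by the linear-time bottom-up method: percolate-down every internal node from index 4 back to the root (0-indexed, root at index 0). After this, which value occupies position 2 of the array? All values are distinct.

39

sift down from index 4: already satisfies heap property
sift down from index 3:
  37 vs larger child 50 at index 7, swap → [7, 45, 56, 50, 19, 6, 39, 37, 21, 3]
sift down from index 2: already satisfies heap property
sift down from index 1:
  45 vs larger child 50 at index 3, swap → [7, 50, 56, 45, 19, 6, 39, 37, 21, 3]
sift down from index 0:
  7 vs larger child 56 at index 2, swap → [56, 50, 7, 45, 19, 6, 39, 37, 21, 3]
  7 vs larger child 39 at index 6, swap → [56, 50, 39, 45, 19, 6, 7, 37, 21, 3]
resulting array: [56, 50, 39, 45, 19, 6, 7, 37, 21, 3]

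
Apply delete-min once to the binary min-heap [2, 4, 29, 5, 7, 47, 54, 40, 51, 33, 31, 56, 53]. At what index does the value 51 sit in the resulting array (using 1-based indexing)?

remove root 2; move last element 53 to root → [53, 4, 29, 5, 7, 47, 54, 40, 51, 33, 31, 56]
53 vs smaller child 4 at index 2, swap → [4, 53, 29, 5, 7, 47, 54, 40, 51, 33, 31, 56]
53 vs smaller child 5 at index 4, swap → [4, 5, 29, 53, 7, 47, 54, 40, 51, 33, 31, 56]
53 vs smaller child 40 at index 8, swap → [4, 5, 29, 40, 7, 47, 54, 53, 51, 33, 31, 56]
resulting array: [4, 5, 29, 40, 7, 47, 54, 53, 51, 33, 31, 56]

9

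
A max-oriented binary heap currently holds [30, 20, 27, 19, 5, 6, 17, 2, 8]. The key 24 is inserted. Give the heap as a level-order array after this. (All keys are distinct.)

append 24 at index 9 → [30, 20, 27, 19, 5, 6, 17, 2, 8, 24]
24 > parent 5 at index 4, swap → [30, 20, 27, 19, 24, 6, 17, 2, 8, 5]
24 > parent 20 at index 1, swap → [30, 24, 27, 19, 20, 6, 17, 2, 8, 5]

[30, 24, 27, 19, 20, 6, 17, 2, 8, 5]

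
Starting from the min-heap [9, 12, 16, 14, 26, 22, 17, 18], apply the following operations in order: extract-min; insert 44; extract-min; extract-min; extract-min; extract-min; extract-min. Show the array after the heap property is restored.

extract-min → returns 9:
  remove root 9; move last element 18 to root → [18, 12, 16, 14, 26, 22, 17]
  18 vs smaller child 12 at index 1, swap → [12, 18, 16, 14, 26, 22, 17]
  18 vs smaller child 14 at index 3, swap → [12, 14, 16, 18, 26, 22, 17]
insert 44:
  append 44 at index 7 → [12, 14, 16, 18, 26, 22, 17, 44] (no swap needed)
extract-min → returns 12:
  remove root 12; move last element 44 to root → [44, 14, 16, 18, 26, 22, 17]
  44 vs smaller child 14 at index 1, swap → [14, 44, 16, 18, 26, 22, 17]
  44 vs smaller child 18 at index 3, swap → [14, 18, 16, 44, 26, 22, 17]
extract-min → returns 14:
  remove root 14; move last element 17 to root → [17, 18, 16, 44, 26, 22]
  17 vs smaller child 16 at index 2, swap → [16, 18, 17, 44, 26, 22]
extract-min → returns 16:
  remove root 16; move last element 22 to root → [22, 18, 17, 44, 26]
  22 vs smaller child 17 at index 2, swap → [17, 18, 22, 44, 26]
extract-min → returns 17:
  remove root 17; move last element 26 to root → [26, 18, 22, 44]
  26 vs smaller child 18 at index 1, swap → [18, 26, 22, 44]
extract-min → returns 18:
  remove root 18; move last element 44 to root → [44, 26, 22]
  44 vs smaller child 22 at index 2, swap → [22, 26, 44]

[22, 26, 44]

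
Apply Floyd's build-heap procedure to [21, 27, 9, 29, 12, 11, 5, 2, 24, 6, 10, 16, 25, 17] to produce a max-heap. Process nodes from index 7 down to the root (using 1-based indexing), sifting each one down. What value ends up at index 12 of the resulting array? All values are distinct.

9

sift down from index 7:
  5 vs only child 17 at index 14, swap → [21, 27, 9, 29, 12, 11, 17, 2, 24, 6, 10, 16, 25, 5]
sift down from index 6:
  11 vs larger child 25 at index 13, swap → [21, 27, 9, 29, 12, 25, 17, 2, 24, 6, 10, 16, 11, 5]
sift down from index 5: already satisfies heap property
sift down from index 4: already satisfies heap property
sift down from index 3:
  9 vs larger child 25 at index 6, swap → [21, 27, 25, 29, 12, 9, 17, 2, 24, 6, 10, 16, 11, 5]
  9 vs larger child 16 at index 12, swap → [21, 27, 25, 29, 12, 16, 17, 2, 24, 6, 10, 9, 11, 5]
sift down from index 2:
  27 vs larger child 29 at index 4, swap → [21, 29, 25, 27, 12, 16, 17, 2, 24, 6, 10, 9, 11, 5]
sift down from index 1:
  21 vs larger child 29 at index 2, swap → [29, 21, 25, 27, 12, 16, 17, 2, 24, 6, 10, 9, 11, 5]
  21 vs larger child 27 at index 4, swap → [29, 27, 25, 21, 12, 16, 17, 2, 24, 6, 10, 9, 11, 5]
  21 vs larger child 24 at index 9, swap → [29, 27, 25, 24, 12, 16, 17, 2, 21, 6, 10, 9, 11, 5]
resulting array: [29, 27, 25, 24, 12, 16, 17, 2, 21, 6, 10, 9, 11, 5]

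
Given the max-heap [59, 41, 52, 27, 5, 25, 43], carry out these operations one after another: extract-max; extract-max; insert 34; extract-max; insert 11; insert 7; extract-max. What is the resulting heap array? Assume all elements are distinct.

extract-max → returns 59:
  remove root 59; move last element 43 to root → [43, 41, 52, 27, 5, 25]
  43 vs larger child 52 at index 2, swap → [52, 41, 43, 27, 5, 25]
extract-max → returns 52:
  remove root 52; move last element 25 to root → [25, 41, 43, 27, 5]
  25 vs larger child 43 at index 2, swap → [43, 41, 25, 27, 5]
insert 34:
  append 34 at index 5 → [43, 41, 25, 27, 5, 34]
  34 > parent 25 at index 2, swap → [43, 41, 34, 27, 5, 25]
extract-max → returns 43:
  remove root 43; move last element 25 to root → [25, 41, 34, 27, 5]
  25 vs larger child 41 at index 1, swap → [41, 25, 34, 27, 5]
  25 vs larger child 27 at index 3, swap → [41, 27, 34, 25, 5]
insert 11:
  append 11 at index 5 → [41, 27, 34, 25, 5, 11] (no swap needed)
insert 7:
  append 7 at index 6 → [41, 27, 34, 25, 5, 11, 7] (no swap needed)
extract-max → returns 41:
  remove root 41; move last element 7 to root → [7, 27, 34, 25, 5, 11]
  7 vs larger child 34 at index 2, swap → [34, 27, 7, 25, 5, 11]
  7 vs only child 11 at index 5, swap → [34, 27, 11, 25, 5, 7]

[34, 27, 11, 25, 5, 7]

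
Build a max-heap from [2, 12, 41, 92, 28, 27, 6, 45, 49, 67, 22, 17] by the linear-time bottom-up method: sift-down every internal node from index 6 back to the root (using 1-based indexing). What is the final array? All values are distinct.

[92, 67, 41, 49, 28, 27, 6, 45, 12, 2, 22, 17]

sift down from index 6: already satisfies heap property
sift down from index 5:
  28 vs larger child 67 at index 10, swap → [2, 12, 41, 92, 67, 27, 6, 45, 49, 28, 22, 17]
sift down from index 4: already satisfies heap property
sift down from index 3: already satisfies heap property
sift down from index 2:
  12 vs larger child 92 at index 4, swap → [2, 92, 41, 12, 67, 27, 6, 45, 49, 28, 22, 17]
  12 vs larger child 49 at index 9, swap → [2, 92, 41, 49, 67, 27, 6, 45, 12, 28, 22, 17]
sift down from index 1:
  2 vs larger child 92 at index 2, swap → [92, 2, 41, 49, 67, 27, 6, 45, 12, 28, 22, 17]
  2 vs larger child 67 at index 5, swap → [92, 67, 41, 49, 2, 27, 6, 45, 12, 28, 22, 17]
  2 vs larger child 28 at index 10, swap → [92, 67, 41, 49, 28, 27, 6, 45, 12, 2, 22, 17]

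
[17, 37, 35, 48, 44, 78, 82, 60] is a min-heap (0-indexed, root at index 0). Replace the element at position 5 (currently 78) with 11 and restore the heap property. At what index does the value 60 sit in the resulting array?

set index 5 from 78 to 11 → [17, 37, 35, 48, 44, 11, 82, 60]
11 < parent 35 at index 2, swap → [17, 37, 11, 48, 44, 35, 82, 60]
11 < parent 17 at index 0, swap → [11, 37, 17, 48, 44, 35, 82, 60]
resulting array: [11, 37, 17, 48, 44, 35, 82, 60]

7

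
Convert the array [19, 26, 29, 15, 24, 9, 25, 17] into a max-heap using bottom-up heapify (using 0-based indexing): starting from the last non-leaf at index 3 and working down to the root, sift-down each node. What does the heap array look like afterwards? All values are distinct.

sift down from index 3:
  15 vs only child 17 at index 7, swap → [19, 26, 29, 17, 24, 9, 25, 15]
sift down from index 2: already satisfies heap property
sift down from index 1: already satisfies heap property
sift down from index 0:
  19 vs larger child 29 at index 2, swap → [29, 26, 19, 17, 24, 9, 25, 15]
  19 vs larger child 25 at index 6, swap → [29, 26, 25, 17, 24, 9, 19, 15]

[29, 26, 25, 17, 24, 9, 19, 15]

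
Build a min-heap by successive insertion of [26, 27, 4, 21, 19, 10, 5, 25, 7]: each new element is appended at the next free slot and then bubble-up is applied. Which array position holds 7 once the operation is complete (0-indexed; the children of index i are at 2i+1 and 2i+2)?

1

Insert 26:
  append 26 at index 0 → [26] (no swap needed)
Insert 27:
  append 27 at index 1 → [26, 27] (no swap needed)
Insert 4:
  append 4 at index 2 → [26, 27, 4]
  4 < parent 26 at index 0, swap → [4, 27, 26]
Insert 21:
  append 21 at index 3 → [4, 27, 26, 21]
  21 < parent 27 at index 1, swap → [4, 21, 26, 27]
Insert 19:
  append 19 at index 4 → [4, 21, 26, 27, 19]
  19 < parent 21 at index 1, swap → [4, 19, 26, 27, 21]
Insert 10:
  append 10 at index 5 → [4, 19, 26, 27, 21, 10]
  10 < parent 26 at index 2, swap → [4, 19, 10, 27, 21, 26]
Insert 5:
  append 5 at index 6 → [4, 19, 10, 27, 21, 26, 5]
  5 < parent 10 at index 2, swap → [4, 19, 5, 27, 21, 26, 10]
Insert 25:
  append 25 at index 7 → [4, 19, 5, 27, 21, 26, 10, 25]
  25 < parent 27 at index 3, swap → [4, 19, 5, 25, 21, 26, 10, 27]
Insert 7:
  append 7 at index 8 → [4, 19, 5, 25, 21, 26, 10, 27, 7]
  7 < parent 25 at index 3, swap → [4, 19, 5, 7, 21, 26, 10, 27, 25]
  7 < parent 19 at index 1, swap → [4, 7, 5, 19, 21, 26, 10, 27, 25]
resulting array: [4, 7, 5, 19, 21, 26, 10, 27, 25]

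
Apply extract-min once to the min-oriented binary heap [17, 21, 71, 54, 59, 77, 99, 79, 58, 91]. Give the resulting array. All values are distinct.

[21, 54, 71, 58, 59, 77, 99, 79, 91]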